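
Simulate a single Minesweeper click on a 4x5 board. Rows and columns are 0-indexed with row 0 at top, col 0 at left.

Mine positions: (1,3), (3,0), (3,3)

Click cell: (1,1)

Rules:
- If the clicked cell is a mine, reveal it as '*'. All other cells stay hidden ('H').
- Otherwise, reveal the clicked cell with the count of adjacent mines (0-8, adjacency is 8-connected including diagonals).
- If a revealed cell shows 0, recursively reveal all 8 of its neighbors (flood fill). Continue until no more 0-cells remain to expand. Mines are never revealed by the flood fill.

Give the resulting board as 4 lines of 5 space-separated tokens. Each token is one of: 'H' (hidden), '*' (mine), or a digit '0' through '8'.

0 0 1 H H
0 0 1 H H
1 1 2 H H
H H H H H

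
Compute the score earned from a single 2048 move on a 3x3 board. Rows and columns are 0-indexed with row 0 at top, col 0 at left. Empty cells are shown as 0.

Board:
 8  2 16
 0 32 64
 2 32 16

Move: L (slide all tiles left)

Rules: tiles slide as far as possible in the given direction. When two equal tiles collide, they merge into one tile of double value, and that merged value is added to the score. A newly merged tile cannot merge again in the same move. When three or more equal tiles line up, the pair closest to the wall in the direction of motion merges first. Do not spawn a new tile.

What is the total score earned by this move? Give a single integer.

Answer: 0

Derivation:
Slide left:
row 0: [8, 2, 16] -> [8, 2, 16]  score +0 (running 0)
row 1: [0, 32, 64] -> [32, 64, 0]  score +0 (running 0)
row 2: [2, 32, 16] -> [2, 32, 16]  score +0 (running 0)
Board after move:
 8  2 16
32 64  0
 2 32 16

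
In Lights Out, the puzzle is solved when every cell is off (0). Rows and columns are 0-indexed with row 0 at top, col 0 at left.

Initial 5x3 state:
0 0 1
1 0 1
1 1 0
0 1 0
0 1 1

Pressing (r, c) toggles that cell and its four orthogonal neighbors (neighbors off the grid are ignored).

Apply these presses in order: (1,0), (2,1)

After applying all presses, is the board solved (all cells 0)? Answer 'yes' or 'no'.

After press 1 at (1,0):
1 0 1
0 1 1
0 1 0
0 1 0
0 1 1

After press 2 at (2,1):
1 0 1
0 0 1
1 0 1
0 0 0
0 1 1

Lights still on: 7

Answer: no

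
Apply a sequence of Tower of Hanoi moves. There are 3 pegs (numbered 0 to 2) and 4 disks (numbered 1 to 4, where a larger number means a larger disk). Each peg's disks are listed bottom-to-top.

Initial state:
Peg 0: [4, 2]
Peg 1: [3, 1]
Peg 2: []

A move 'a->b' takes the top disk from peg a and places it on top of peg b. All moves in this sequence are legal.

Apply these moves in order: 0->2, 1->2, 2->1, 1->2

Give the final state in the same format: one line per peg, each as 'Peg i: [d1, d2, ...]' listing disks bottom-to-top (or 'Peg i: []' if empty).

Answer: Peg 0: [4]
Peg 1: [3]
Peg 2: [2, 1]

Derivation:
After move 1 (0->2):
Peg 0: [4]
Peg 1: [3, 1]
Peg 2: [2]

After move 2 (1->2):
Peg 0: [4]
Peg 1: [3]
Peg 2: [2, 1]

After move 3 (2->1):
Peg 0: [4]
Peg 1: [3, 1]
Peg 2: [2]

After move 4 (1->2):
Peg 0: [4]
Peg 1: [3]
Peg 2: [2, 1]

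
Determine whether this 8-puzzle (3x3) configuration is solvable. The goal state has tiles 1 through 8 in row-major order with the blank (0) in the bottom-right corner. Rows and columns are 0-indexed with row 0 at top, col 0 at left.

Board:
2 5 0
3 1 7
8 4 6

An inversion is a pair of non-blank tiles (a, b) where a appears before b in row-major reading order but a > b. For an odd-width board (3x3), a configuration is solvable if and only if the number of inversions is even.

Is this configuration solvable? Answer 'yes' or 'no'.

Inversions (pairs i<j in row-major order where tile[i] > tile[j] > 0): 9
9 is odd, so the puzzle is not solvable.

Answer: no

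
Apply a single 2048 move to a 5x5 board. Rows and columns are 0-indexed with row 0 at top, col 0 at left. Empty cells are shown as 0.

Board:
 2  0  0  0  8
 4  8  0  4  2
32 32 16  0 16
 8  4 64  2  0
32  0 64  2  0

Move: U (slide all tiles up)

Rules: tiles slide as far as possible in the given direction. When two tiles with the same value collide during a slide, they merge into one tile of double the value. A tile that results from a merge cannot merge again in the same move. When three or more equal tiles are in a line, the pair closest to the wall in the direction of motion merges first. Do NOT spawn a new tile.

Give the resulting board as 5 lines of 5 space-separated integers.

Slide up:
col 0: [2, 4, 32, 8, 32] -> [2, 4, 32, 8, 32]
col 1: [0, 8, 32, 4, 0] -> [8, 32, 4, 0, 0]
col 2: [0, 0, 16, 64, 64] -> [16, 128, 0, 0, 0]
col 3: [0, 4, 0, 2, 2] -> [4, 4, 0, 0, 0]
col 4: [8, 2, 16, 0, 0] -> [8, 2, 16, 0, 0]

Answer:   2   8  16   4   8
  4  32 128   4   2
 32   4   0   0  16
  8   0   0   0   0
 32   0   0   0   0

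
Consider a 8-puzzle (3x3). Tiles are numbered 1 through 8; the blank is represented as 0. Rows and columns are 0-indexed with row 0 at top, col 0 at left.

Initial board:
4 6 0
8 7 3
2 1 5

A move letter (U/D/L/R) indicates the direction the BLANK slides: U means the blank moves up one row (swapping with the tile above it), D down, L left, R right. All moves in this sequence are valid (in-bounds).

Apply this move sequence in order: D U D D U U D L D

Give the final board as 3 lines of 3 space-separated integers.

Answer: 4 6 3
8 1 7
2 0 5

Derivation:
After move 1 (D):
4 6 3
8 7 0
2 1 5

After move 2 (U):
4 6 0
8 7 3
2 1 5

After move 3 (D):
4 6 3
8 7 0
2 1 5

After move 4 (D):
4 6 3
8 7 5
2 1 0

After move 5 (U):
4 6 3
8 7 0
2 1 5

After move 6 (U):
4 6 0
8 7 3
2 1 5

After move 7 (D):
4 6 3
8 7 0
2 1 5

After move 8 (L):
4 6 3
8 0 7
2 1 5

After move 9 (D):
4 6 3
8 1 7
2 0 5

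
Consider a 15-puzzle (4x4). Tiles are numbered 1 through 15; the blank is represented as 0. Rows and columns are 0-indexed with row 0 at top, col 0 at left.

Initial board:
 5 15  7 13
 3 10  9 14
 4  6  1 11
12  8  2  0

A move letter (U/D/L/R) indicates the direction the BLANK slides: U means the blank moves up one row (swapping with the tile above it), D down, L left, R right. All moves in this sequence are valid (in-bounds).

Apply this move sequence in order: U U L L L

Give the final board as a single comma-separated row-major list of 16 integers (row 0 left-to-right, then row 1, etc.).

Answer: 5, 15, 7, 13, 0, 3, 10, 9, 4, 6, 1, 14, 12, 8, 2, 11

Derivation:
After move 1 (U):
 5 15  7 13
 3 10  9 14
 4  6  1  0
12  8  2 11

After move 2 (U):
 5 15  7 13
 3 10  9  0
 4  6  1 14
12  8  2 11

After move 3 (L):
 5 15  7 13
 3 10  0  9
 4  6  1 14
12  8  2 11

After move 4 (L):
 5 15  7 13
 3  0 10  9
 4  6  1 14
12  8  2 11

After move 5 (L):
 5 15  7 13
 0  3 10  9
 4  6  1 14
12  8  2 11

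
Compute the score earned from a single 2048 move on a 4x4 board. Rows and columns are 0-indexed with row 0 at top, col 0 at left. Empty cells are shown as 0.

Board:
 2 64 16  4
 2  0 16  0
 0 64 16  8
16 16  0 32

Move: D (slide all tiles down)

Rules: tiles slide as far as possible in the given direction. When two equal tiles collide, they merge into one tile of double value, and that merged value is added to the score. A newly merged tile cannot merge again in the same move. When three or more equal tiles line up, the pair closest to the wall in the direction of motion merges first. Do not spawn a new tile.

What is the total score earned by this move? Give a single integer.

Answer: 164

Derivation:
Slide down:
col 0: [2, 2, 0, 16] -> [0, 0, 4, 16]  score +4 (running 4)
col 1: [64, 0, 64, 16] -> [0, 0, 128, 16]  score +128 (running 132)
col 2: [16, 16, 16, 0] -> [0, 0, 16, 32]  score +32 (running 164)
col 3: [4, 0, 8, 32] -> [0, 4, 8, 32]  score +0 (running 164)
Board after move:
  0   0   0   0
  0   0   0   4
  4 128  16   8
 16  16  32  32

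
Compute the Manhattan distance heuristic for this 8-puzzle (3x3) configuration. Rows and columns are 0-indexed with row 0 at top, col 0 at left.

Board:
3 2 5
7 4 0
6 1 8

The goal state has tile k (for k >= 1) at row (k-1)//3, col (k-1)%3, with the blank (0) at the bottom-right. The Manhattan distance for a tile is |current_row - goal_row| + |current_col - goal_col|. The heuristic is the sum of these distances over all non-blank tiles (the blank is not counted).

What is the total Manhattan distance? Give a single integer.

Answer: 13

Derivation:
Tile 3: at (0,0), goal (0,2), distance |0-0|+|0-2| = 2
Tile 2: at (0,1), goal (0,1), distance |0-0|+|1-1| = 0
Tile 5: at (0,2), goal (1,1), distance |0-1|+|2-1| = 2
Tile 7: at (1,0), goal (2,0), distance |1-2|+|0-0| = 1
Tile 4: at (1,1), goal (1,0), distance |1-1|+|1-0| = 1
Tile 6: at (2,0), goal (1,2), distance |2-1|+|0-2| = 3
Tile 1: at (2,1), goal (0,0), distance |2-0|+|1-0| = 3
Tile 8: at (2,2), goal (2,1), distance |2-2|+|2-1| = 1
Sum: 2 + 0 + 2 + 1 + 1 + 3 + 3 + 1 = 13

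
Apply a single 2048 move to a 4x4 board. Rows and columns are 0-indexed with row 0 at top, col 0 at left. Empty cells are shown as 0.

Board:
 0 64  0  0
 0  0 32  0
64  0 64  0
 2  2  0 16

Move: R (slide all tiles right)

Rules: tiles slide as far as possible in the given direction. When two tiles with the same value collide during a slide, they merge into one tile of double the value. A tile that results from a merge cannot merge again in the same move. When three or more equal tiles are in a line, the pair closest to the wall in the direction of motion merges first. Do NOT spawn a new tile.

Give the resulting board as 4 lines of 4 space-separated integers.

Slide right:
row 0: [0, 64, 0, 0] -> [0, 0, 0, 64]
row 1: [0, 0, 32, 0] -> [0, 0, 0, 32]
row 2: [64, 0, 64, 0] -> [0, 0, 0, 128]
row 3: [2, 2, 0, 16] -> [0, 0, 4, 16]

Answer:   0   0   0  64
  0   0   0  32
  0   0   0 128
  0   0   4  16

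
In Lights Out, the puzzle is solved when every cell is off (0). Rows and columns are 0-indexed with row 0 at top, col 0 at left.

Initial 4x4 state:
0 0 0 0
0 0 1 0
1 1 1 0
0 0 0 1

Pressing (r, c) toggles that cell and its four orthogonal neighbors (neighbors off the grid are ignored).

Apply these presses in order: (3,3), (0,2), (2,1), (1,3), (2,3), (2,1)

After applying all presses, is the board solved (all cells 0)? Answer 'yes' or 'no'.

After press 1 at (3,3):
0 0 0 0
0 0 1 0
1 1 1 1
0 0 1 0

After press 2 at (0,2):
0 1 1 1
0 0 0 0
1 1 1 1
0 0 1 0

After press 3 at (2,1):
0 1 1 1
0 1 0 0
0 0 0 1
0 1 1 0

After press 4 at (1,3):
0 1 1 0
0 1 1 1
0 0 0 0
0 1 1 0

After press 5 at (2,3):
0 1 1 0
0 1 1 0
0 0 1 1
0 1 1 1

After press 6 at (2,1):
0 1 1 0
0 0 1 0
1 1 0 1
0 0 1 1

Lights still on: 8

Answer: no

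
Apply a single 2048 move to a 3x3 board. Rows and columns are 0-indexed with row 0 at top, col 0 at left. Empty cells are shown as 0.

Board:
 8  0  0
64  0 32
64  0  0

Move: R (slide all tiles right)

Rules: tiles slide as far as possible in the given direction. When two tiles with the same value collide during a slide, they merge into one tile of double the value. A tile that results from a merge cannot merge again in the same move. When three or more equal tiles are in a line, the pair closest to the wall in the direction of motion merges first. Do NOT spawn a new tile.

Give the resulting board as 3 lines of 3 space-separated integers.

Slide right:
row 0: [8, 0, 0] -> [0, 0, 8]
row 1: [64, 0, 32] -> [0, 64, 32]
row 2: [64, 0, 0] -> [0, 0, 64]

Answer:  0  0  8
 0 64 32
 0  0 64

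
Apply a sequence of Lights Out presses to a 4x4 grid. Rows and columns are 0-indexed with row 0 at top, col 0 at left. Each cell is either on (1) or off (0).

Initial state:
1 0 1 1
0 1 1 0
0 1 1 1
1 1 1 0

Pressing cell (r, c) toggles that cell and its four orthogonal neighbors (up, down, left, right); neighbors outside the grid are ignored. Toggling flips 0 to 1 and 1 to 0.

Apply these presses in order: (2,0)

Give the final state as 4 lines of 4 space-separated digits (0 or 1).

Answer: 1 0 1 1
1 1 1 0
1 0 1 1
0 1 1 0

Derivation:
After press 1 at (2,0):
1 0 1 1
1 1 1 0
1 0 1 1
0 1 1 0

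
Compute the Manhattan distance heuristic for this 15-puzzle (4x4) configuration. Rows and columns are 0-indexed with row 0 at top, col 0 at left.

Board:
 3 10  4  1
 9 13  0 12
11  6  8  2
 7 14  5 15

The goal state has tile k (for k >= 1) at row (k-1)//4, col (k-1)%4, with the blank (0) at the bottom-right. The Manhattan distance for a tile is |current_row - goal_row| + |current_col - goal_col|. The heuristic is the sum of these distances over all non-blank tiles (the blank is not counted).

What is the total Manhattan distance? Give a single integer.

Answer: 31

Derivation:
Tile 3: (0,0)->(0,2) = 2
Tile 10: (0,1)->(2,1) = 2
Tile 4: (0,2)->(0,3) = 1
Tile 1: (0,3)->(0,0) = 3
Tile 9: (1,0)->(2,0) = 1
Tile 13: (1,1)->(3,0) = 3
Tile 12: (1,3)->(2,3) = 1
Tile 11: (2,0)->(2,2) = 2
Tile 6: (2,1)->(1,1) = 1
Tile 8: (2,2)->(1,3) = 2
Tile 2: (2,3)->(0,1) = 4
Tile 7: (3,0)->(1,2) = 4
Tile 14: (3,1)->(3,1) = 0
Tile 5: (3,2)->(1,0) = 4
Tile 15: (3,3)->(3,2) = 1
Sum: 2 + 2 + 1 + 3 + 1 + 3 + 1 + 2 + 1 + 2 + 4 + 4 + 0 + 4 + 1 = 31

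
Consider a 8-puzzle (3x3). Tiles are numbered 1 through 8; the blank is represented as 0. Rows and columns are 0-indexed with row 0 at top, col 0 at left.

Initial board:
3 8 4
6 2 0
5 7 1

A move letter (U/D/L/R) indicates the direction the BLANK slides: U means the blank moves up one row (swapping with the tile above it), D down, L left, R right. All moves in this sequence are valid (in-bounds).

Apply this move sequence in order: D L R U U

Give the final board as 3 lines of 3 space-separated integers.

After move 1 (D):
3 8 4
6 2 1
5 7 0

After move 2 (L):
3 8 4
6 2 1
5 0 7

After move 3 (R):
3 8 4
6 2 1
5 7 0

After move 4 (U):
3 8 4
6 2 0
5 7 1

After move 5 (U):
3 8 0
6 2 4
5 7 1

Answer: 3 8 0
6 2 4
5 7 1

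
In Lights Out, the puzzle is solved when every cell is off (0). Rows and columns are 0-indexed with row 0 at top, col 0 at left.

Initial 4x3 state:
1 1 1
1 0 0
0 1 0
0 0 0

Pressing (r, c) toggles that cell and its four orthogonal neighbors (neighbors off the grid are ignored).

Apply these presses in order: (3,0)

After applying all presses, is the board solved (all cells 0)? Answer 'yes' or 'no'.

After press 1 at (3,0):
1 1 1
1 0 0
1 1 0
1 1 0

Lights still on: 8

Answer: no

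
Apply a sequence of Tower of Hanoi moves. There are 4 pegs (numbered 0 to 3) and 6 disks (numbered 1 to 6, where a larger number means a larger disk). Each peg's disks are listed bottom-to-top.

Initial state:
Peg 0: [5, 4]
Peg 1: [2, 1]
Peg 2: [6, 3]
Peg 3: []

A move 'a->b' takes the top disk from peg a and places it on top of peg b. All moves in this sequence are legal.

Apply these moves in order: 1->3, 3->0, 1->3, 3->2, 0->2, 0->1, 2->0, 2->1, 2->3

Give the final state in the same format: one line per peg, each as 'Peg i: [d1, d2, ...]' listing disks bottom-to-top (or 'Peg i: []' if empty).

After move 1 (1->3):
Peg 0: [5, 4]
Peg 1: [2]
Peg 2: [6, 3]
Peg 3: [1]

After move 2 (3->0):
Peg 0: [5, 4, 1]
Peg 1: [2]
Peg 2: [6, 3]
Peg 3: []

After move 3 (1->3):
Peg 0: [5, 4, 1]
Peg 1: []
Peg 2: [6, 3]
Peg 3: [2]

After move 4 (3->2):
Peg 0: [5, 4, 1]
Peg 1: []
Peg 2: [6, 3, 2]
Peg 3: []

After move 5 (0->2):
Peg 0: [5, 4]
Peg 1: []
Peg 2: [6, 3, 2, 1]
Peg 3: []

After move 6 (0->1):
Peg 0: [5]
Peg 1: [4]
Peg 2: [6, 3, 2, 1]
Peg 3: []

After move 7 (2->0):
Peg 0: [5, 1]
Peg 1: [4]
Peg 2: [6, 3, 2]
Peg 3: []

After move 8 (2->1):
Peg 0: [5, 1]
Peg 1: [4, 2]
Peg 2: [6, 3]
Peg 3: []

After move 9 (2->3):
Peg 0: [5, 1]
Peg 1: [4, 2]
Peg 2: [6]
Peg 3: [3]

Answer: Peg 0: [5, 1]
Peg 1: [4, 2]
Peg 2: [6]
Peg 3: [3]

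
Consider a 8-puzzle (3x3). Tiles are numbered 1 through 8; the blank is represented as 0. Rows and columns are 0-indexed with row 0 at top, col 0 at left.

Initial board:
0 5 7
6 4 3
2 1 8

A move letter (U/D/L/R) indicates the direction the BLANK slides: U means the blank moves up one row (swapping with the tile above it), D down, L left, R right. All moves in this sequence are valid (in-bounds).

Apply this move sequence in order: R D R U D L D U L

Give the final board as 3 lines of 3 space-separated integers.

After move 1 (R):
5 0 7
6 4 3
2 1 8

After move 2 (D):
5 4 7
6 0 3
2 1 8

After move 3 (R):
5 4 7
6 3 0
2 1 8

After move 4 (U):
5 4 0
6 3 7
2 1 8

After move 5 (D):
5 4 7
6 3 0
2 1 8

After move 6 (L):
5 4 7
6 0 3
2 1 8

After move 7 (D):
5 4 7
6 1 3
2 0 8

After move 8 (U):
5 4 7
6 0 3
2 1 8

After move 9 (L):
5 4 7
0 6 3
2 1 8

Answer: 5 4 7
0 6 3
2 1 8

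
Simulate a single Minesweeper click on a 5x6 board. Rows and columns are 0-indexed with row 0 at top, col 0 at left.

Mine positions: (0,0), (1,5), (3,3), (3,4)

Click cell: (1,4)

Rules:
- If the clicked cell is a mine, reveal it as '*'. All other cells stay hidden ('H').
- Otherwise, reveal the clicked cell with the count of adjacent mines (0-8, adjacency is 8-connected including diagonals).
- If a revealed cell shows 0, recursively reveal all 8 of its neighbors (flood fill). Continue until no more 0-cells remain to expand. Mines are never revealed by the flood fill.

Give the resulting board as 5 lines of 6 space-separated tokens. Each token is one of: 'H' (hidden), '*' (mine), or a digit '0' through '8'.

H H H H H H
H H H H 1 H
H H H H H H
H H H H H H
H H H H H H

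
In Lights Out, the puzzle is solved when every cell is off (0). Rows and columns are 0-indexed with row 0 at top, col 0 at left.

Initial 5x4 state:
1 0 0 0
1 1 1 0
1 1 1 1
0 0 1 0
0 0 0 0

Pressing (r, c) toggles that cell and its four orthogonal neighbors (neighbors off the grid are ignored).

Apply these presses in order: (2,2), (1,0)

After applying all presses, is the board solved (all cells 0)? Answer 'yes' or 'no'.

Answer: yes

Derivation:
After press 1 at (2,2):
1 0 0 0
1 1 0 0
1 0 0 0
0 0 0 0
0 0 0 0

After press 2 at (1,0):
0 0 0 0
0 0 0 0
0 0 0 0
0 0 0 0
0 0 0 0

Lights still on: 0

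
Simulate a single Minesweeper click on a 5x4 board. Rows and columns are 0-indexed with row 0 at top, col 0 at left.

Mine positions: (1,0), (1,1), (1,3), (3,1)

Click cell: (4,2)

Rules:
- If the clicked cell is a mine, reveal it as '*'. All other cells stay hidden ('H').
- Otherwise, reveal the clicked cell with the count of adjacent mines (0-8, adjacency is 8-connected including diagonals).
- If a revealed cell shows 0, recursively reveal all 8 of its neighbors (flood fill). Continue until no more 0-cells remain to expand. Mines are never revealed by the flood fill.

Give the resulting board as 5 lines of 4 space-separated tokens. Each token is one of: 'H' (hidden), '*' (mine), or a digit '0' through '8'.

H H H H
H H H H
H H H H
H H H H
H H 1 H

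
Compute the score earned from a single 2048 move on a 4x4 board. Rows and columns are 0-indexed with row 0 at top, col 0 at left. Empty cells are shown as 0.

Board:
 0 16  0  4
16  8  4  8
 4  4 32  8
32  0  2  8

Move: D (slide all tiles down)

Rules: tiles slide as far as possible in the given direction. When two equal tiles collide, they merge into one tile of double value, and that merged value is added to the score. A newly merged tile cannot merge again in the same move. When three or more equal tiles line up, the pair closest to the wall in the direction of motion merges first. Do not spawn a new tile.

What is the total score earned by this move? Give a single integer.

Answer: 16

Derivation:
Slide down:
col 0: [0, 16, 4, 32] -> [0, 16, 4, 32]  score +0 (running 0)
col 1: [16, 8, 4, 0] -> [0, 16, 8, 4]  score +0 (running 0)
col 2: [0, 4, 32, 2] -> [0, 4, 32, 2]  score +0 (running 0)
col 3: [4, 8, 8, 8] -> [0, 4, 8, 16]  score +16 (running 16)
Board after move:
 0  0  0  0
16 16  4  4
 4  8 32  8
32  4  2 16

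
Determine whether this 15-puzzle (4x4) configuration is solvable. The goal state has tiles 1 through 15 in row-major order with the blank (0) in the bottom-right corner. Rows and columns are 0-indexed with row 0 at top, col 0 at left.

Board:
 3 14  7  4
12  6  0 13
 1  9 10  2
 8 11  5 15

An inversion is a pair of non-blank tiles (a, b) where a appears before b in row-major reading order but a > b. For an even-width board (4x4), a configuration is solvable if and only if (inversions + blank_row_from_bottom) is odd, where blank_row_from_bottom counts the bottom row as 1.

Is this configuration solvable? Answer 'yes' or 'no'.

Inversions: 47
Blank is in row 1 (0-indexed from top), which is row 3 counting from the bottom (bottom = 1).
47 + 3 = 50, which is even, so the puzzle is not solvable.

Answer: no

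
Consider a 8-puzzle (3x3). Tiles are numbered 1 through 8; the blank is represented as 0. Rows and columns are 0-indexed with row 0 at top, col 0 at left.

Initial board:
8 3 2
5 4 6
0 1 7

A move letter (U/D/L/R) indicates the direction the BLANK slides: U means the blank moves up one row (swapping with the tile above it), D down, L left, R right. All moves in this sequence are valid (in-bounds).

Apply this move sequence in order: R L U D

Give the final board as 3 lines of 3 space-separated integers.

After move 1 (R):
8 3 2
5 4 6
1 0 7

After move 2 (L):
8 3 2
5 4 6
0 1 7

After move 3 (U):
8 3 2
0 4 6
5 1 7

After move 4 (D):
8 3 2
5 4 6
0 1 7

Answer: 8 3 2
5 4 6
0 1 7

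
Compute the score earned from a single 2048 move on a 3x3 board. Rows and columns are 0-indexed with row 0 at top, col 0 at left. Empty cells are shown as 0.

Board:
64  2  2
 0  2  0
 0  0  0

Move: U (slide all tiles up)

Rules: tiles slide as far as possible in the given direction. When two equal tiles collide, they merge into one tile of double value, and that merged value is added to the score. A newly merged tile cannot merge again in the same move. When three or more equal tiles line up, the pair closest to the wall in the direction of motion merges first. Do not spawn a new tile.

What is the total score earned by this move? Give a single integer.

Answer: 4

Derivation:
Slide up:
col 0: [64, 0, 0] -> [64, 0, 0]  score +0 (running 0)
col 1: [2, 2, 0] -> [4, 0, 0]  score +4 (running 4)
col 2: [2, 0, 0] -> [2, 0, 0]  score +0 (running 4)
Board after move:
64  4  2
 0  0  0
 0  0  0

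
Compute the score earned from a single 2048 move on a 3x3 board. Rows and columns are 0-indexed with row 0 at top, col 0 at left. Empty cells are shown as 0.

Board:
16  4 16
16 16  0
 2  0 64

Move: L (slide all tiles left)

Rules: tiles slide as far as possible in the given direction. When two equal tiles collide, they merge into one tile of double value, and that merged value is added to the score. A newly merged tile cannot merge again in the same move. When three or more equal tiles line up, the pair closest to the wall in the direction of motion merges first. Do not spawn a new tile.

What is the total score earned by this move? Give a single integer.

Slide left:
row 0: [16, 4, 16] -> [16, 4, 16]  score +0 (running 0)
row 1: [16, 16, 0] -> [32, 0, 0]  score +32 (running 32)
row 2: [2, 0, 64] -> [2, 64, 0]  score +0 (running 32)
Board after move:
16  4 16
32  0  0
 2 64  0

Answer: 32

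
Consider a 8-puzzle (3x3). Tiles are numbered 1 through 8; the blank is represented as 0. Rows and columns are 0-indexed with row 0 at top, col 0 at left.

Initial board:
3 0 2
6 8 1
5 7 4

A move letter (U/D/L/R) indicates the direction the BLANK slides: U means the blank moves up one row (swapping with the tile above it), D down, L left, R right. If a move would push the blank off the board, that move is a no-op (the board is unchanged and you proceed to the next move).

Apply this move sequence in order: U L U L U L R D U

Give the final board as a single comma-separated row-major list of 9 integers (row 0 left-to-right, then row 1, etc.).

After move 1 (U):
3 0 2
6 8 1
5 7 4

After move 2 (L):
0 3 2
6 8 1
5 7 4

After move 3 (U):
0 3 2
6 8 1
5 7 4

After move 4 (L):
0 3 2
6 8 1
5 7 4

After move 5 (U):
0 3 2
6 8 1
5 7 4

After move 6 (L):
0 3 2
6 8 1
5 7 4

After move 7 (R):
3 0 2
6 8 1
5 7 4

After move 8 (D):
3 8 2
6 0 1
5 7 4

After move 9 (U):
3 0 2
6 8 1
5 7 4

Answer: 3, 0, 2, 6, 8, 1, 5, 7, 4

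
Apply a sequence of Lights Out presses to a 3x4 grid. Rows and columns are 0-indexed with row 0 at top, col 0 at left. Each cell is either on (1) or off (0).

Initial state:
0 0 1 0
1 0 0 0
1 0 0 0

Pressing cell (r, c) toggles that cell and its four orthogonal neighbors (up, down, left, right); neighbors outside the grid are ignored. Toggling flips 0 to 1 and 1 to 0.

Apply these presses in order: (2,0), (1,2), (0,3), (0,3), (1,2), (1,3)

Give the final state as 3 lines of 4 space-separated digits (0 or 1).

After press 1 at (2,0):
0 0 1 0
0 0 0 0
0 1 0 0

After press 2 at (1,2):
0 0 0 0
0 1 1 1
0 1 1 0

After press 3 at (0,3):
0 0 1 1
0 1 1 0
0 1 1 0

After press 4 at (0,3):
0 0 0 0
0 1 1 1
0 1 1 0

After press 5 at (1,2):
0 0 1 0
0 0 0 0
0 1 0 0

After press 6 at (1,3):
0 0 1 1
0 0 1 1
0 1 0 1

Answer: 0 0 1 1
0 0 1 1
0 1 0 1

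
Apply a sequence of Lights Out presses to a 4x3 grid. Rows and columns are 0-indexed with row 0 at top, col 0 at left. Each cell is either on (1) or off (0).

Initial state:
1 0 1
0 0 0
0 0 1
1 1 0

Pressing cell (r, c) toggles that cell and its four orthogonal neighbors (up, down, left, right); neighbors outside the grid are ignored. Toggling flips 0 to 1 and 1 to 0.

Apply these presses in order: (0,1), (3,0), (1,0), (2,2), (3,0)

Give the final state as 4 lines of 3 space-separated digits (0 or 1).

After press 1 at (0,1):
0 1 0
0 1 0
0 0 1
1 1 0

After press 2 at (3,0):
0 1 0
0 1 0
1 0 1
0 0 0

After press 3 at (1,0):
1 1 0
1 0 0
0 0 1
0 0 0

After press 4 at (2,2):
1 1 0
1 0 1
0 1 0
0 0 1

After press 5 at (3,0):
1 1 0
1 0 1
1 1 0
1 1 1

Answer: 1 1 0
1 0 1
1 1 0
1 1 1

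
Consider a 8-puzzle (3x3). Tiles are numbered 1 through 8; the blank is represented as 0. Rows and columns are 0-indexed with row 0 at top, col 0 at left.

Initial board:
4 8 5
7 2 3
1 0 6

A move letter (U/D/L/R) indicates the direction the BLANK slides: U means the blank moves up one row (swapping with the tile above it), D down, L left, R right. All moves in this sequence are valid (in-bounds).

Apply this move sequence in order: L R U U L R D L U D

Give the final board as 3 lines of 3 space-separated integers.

Answer: 4 8 5
0 7 3
1 2 6

Derivation:
After move 1 (L):
4 8 5
7 2 3
0 1 6

After move 2 (R):
4 8 5
7 2 3
1 0 6

After move 3 (U):
4 8 5
7 0 3
1 2 6

After move 4 (U):
4 0 5
7 8 3
1 2 6

After move 5 (L):
0 4 5
7 8 3
1 2 6

After move 6 (R):
4 0 5
7 8 3
1 2 6

After move 7 (D):
4 8 5
7 0 3
1 2 6

After move 8 (L):
4 8 5
0 7 3
1 2 6

After move 9 (U):
0 8 5
4 7 3
1 2 6

After move 10 (D):
4 8 5
0 7 3
1 2 6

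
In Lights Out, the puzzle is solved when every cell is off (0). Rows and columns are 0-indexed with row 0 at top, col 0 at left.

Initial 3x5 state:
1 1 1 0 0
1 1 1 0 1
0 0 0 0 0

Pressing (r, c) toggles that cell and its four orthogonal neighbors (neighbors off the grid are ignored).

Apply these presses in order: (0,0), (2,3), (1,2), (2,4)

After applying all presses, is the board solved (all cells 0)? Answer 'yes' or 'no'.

After press 1 at (0,0):
0 0 1 0 0
0 1 1 0 1
0 0 0 0 0

After press 2 at (2,3):
0 0 1 0 0
0 1 1 1 1
0 0 1 1 1

After press 3 at (1,2):
0 0 0 0 0
0 0 0 0 1
0 0 0 1 1

After press 4 at (2,4):
0 0 0 0 0
0 0 0 0 0
0 0 0 0 0

Lights still on: 0

Answer: yes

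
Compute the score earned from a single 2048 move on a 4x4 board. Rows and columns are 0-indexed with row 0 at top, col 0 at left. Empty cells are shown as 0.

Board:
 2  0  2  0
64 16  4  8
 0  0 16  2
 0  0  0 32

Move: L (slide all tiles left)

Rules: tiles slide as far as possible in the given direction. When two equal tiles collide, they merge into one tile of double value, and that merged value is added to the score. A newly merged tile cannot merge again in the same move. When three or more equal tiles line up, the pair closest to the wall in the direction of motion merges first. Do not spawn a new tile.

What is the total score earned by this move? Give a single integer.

Answer: 4

Derivation:
Slide left:
row 0: [2, 0, 2, 0] -> [4, 0, 0, 0]  score +4 (running 4)
row 1: [64, 16, 4, 8] -> [64, 16, 4, 8]  score +0 (running 4)
row 2: [0, 0, 16, 2] -> [16, 2, 0, 0]  score +0 (running 4)
row 3: [0, 0, 0, 32] -> [32, 0, 0, 0]  score +0 (running 4)
Board after move:
 4  0  0  0
64 16  4  8
16  2  0  0
32  0  0  0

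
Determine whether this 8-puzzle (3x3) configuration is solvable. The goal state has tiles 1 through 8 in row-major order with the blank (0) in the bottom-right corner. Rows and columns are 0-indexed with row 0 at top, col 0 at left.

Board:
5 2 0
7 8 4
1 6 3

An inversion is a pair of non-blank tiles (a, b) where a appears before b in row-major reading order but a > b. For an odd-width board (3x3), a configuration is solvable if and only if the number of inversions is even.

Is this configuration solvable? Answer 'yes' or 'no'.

Inversions (pairs i<j in row-major order where tile[i] > tile[j] > 0): 16
16 is even, so the puzzle is solvable.

Answer: yes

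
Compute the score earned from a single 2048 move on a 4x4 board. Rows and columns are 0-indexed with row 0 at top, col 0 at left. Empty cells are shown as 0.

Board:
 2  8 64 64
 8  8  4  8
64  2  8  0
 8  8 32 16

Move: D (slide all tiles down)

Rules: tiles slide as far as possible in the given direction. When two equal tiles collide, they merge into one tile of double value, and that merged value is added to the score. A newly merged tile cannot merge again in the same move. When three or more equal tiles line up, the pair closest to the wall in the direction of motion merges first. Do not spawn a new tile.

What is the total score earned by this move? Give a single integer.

Answer: 16

Derivation:
Slide down:
col 0: [2, 8, 64, 8] -> [2, 8, 64, 8]  score +0 (running 0)
col 1: [8, 8, 2, 8] -> [0, 16, 2, 8]  score +16 (running 16)
col 2: [64, 4, 8, 32] -> [64, 4, 8, 32]  score +0 (running 16)
col 3: [64, 8, 0, 16] -> [0, 64, 8, 16]  score +0 (running 16)
Board after move:
 2  0 64  0
 8 16  4 64
64  2  8  8
 8  8 32 16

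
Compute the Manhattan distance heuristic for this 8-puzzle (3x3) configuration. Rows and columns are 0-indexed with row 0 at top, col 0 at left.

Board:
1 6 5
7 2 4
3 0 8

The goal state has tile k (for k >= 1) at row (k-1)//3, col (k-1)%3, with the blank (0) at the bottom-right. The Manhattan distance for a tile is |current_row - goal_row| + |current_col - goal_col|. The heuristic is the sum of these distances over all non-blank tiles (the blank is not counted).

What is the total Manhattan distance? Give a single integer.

Answer: 13

Derivation:
Tile 1: at (0,0), goal (0,0), distance |0-0|+|0-0| = 0
Tile 6: at (0,1), goal (1,2), distance |0-1|+|1-2| = 2
Tile 5: at (0,2), goal (1,1), distance |0-1|+|2-1| = 2
Tile 7: at (1,0), goal (2,0), distance |1-2|+|0-0| = 1
Tile 2: at (1,1), goal (0,1), distance |1-0|+|1-1| = 1
Tile 4: at (1,2), goal (1,0), distance |1-1|+|2-0| = 2
Tile 3: at (2,0), goal (0,2), distance |2-0|+|0-2| = 4
Tile 8: at (2,2), goal (2,1), distance |2-2|+|2-1| = 1
Sum: 0 + 2 + 2 + 1 + 1 + 2 + 4 + 1 = 13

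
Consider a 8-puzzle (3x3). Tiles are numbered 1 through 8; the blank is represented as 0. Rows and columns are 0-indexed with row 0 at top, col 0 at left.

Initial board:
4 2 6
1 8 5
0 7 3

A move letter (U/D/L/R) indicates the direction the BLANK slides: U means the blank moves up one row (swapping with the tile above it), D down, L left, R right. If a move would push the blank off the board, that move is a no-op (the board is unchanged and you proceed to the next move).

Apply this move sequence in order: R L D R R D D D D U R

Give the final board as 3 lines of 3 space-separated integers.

After move 1 (R):
4 2 6
1 8 5
7 0 3

After move 2 (L):
4 2 6
1 8 5
0 7 3

After move 3 (D):
4 2 6
1 8 5
0 7 3

After move 4 (R):
4 2 6
1 8 5
7 0 3

After move 5 (R):
4 2 6
1 8 5
7 3 0

After move 6 (D):
4 2 6
1 8 5
7 3 0

After move 7 (D):
4 2 6
1 8 5
7 3 0

After move 8 (D):
4 2 6
1 8 5
7 3 0

After move 9 (D):
4 2 6
1 8 5
7 3 0

After move 10 (U):
4 2 6
1 8 0
7 3 5

After move 11 (R):
4 2 6
1 8 0
7 3 5

Answer: 4 2 6
1 8 0
7 3 5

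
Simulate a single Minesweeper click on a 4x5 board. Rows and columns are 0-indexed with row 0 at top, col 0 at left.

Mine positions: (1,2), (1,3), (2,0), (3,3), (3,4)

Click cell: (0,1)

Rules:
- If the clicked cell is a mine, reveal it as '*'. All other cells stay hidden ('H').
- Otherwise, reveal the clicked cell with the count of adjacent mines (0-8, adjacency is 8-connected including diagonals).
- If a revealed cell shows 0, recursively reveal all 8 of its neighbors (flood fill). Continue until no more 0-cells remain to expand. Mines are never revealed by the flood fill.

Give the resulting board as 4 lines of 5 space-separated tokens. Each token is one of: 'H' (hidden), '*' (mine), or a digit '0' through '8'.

H 1 H H H
H H H H H
H H H H H
H H H H H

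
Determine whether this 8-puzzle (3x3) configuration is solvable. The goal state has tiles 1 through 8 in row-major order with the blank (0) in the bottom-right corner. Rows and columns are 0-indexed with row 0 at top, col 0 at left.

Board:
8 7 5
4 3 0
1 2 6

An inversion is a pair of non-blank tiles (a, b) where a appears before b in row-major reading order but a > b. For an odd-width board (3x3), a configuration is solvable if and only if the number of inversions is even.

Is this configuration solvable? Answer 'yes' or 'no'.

Answer: yes

Derivation:
Inversions (pairs i<j in row-major order where tile[i] > tile[j] > 0): 22
22 is even, so the puzzle is solvable.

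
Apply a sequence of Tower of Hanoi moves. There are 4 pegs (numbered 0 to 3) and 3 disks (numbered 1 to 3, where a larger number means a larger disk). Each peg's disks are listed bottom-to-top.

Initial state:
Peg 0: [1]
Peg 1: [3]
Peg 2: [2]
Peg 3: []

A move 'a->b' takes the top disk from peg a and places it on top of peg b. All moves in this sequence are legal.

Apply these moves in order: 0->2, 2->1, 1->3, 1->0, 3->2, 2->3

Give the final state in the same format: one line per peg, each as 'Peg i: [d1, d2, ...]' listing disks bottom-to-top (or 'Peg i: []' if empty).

After move 1 (0->2):
Peg 0: []
Peg 1: [3]
Peg 2: [2, 1]
Peg 3: []

After move 2 (2->1):
Peg 0: []
Peg 1: [3, 1]
Peg 2: [2]
Peg 3: []

After move 3 (1->3):
Peg 0: []
Peg 1: [3]
Peg 2: [2]
Peg 3: [1]

After move 4 (1->0):
Peg 0: [3]
Peg 1: []
Peg 2: [2]
Peg 3: [1]

After move 5 (3->2):
Peg 0: [3]
Peg 1: []
Peg 2: [2, 1]
Peg 3: []

After move 6 (2->3):
Peg 0: [3]
Peg 1: []
Peg 2: [2]
Peg 3: [1]

Answer: Peg 0: [3]
Peg 1: []
Peg 2: [2]
Peg 3: [1]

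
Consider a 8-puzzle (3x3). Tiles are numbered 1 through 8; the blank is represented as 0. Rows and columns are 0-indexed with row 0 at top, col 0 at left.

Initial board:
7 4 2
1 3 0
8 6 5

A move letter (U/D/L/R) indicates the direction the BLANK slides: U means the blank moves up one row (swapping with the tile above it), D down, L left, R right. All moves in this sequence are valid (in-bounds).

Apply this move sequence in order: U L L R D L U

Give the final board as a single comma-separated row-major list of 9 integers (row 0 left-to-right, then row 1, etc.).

Answer: 0, 3, 4, 7, 1, 2, 8, 6, 5

Derivation:
After move 1 (U):
7 4 0
1 3 2
8 6 5

After move 2 (L):
7 0 4
1 3 2
8 6 5

After move 3 (L):
0 7 4
1 3 2
8 6 5

After move 4 (R):
7 0 4
1 3 2
8 6 5

After move 5 (D):
7 3 4
1 0 2
8 6 5

After move 6 (L):
7 3 4
0 1 2
8 6 5

After move 7 (U):
0 3 4
7 1 2
8 6 5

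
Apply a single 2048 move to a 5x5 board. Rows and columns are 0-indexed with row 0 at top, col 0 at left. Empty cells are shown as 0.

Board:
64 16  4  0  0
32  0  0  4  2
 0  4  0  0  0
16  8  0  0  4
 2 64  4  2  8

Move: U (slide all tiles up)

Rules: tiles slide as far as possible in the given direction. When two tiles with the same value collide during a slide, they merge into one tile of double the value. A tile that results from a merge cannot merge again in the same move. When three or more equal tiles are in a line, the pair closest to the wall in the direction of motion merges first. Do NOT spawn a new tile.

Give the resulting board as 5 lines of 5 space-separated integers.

Slide up:
col 0: [64, 32, 0, 16, 2] -> [64, 32, 16, 2, 0]
col 1: [16, 0, 4, 8, 64] -> [16, 4, 8, 64, 0]
col 2: [4, 0, 0, 0, 4] -> [8, 0, 0, 0, 0]
col 3: [0, 4, 0, 0, 2] -> [4, 2, 0, 0, 0]
col 4: [0, 2, 0, 4, 8] -> [2, 4, 8, 0, 0]

Answer: 64 16  8  4  2
32  4  0  2  4
16  8  0  0  8
 2 64  0  0  0
 0  0  0  0  0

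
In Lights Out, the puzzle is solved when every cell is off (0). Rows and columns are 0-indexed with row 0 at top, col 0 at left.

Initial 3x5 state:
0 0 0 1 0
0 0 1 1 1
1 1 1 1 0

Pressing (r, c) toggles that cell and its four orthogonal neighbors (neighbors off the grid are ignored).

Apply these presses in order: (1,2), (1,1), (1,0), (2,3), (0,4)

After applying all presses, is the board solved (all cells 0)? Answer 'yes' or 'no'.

After press 1 at (1,2):
0 0 1 1 0
0 1 0 0 1
1 1 0 1 0

After press 2 at (1,1):
0 1 1 1 0
1 0 1 0 1
1 0 0 1 0

After press 3 at (1,0):
1 1 1 1 0
0 1 1 0 1
0 0 0 1 0

After press 4 at (2,3):
1 1 1 1 0
0 1 1 1 1
0 0 1 0 1

After press 5 at (0,4):
1 1 1 0 1
0 1 1 1 0
0 0 1 0 1

Lights still on: 9

Answer: no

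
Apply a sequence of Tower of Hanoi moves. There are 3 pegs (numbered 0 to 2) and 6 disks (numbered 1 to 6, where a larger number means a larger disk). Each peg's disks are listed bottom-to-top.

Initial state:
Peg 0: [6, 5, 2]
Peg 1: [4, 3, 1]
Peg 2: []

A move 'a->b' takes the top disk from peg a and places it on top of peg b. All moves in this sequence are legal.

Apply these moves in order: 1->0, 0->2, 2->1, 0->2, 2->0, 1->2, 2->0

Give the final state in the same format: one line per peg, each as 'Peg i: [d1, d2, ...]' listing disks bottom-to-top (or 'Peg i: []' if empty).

After move 1 (1->0):
Peg 0: [6, 5, 2, 1]
Peg 1: [4, 3]
Peg 2: []

After move 2 (0->2):
Peg 0: [6, 5, 2]
Peg 1: [4, 3]
Peg 2: [1]

After move 3 (2->1):
Peg 0: [6, 5, 2]
Peg 1: [4, 3, 1]
Peg 2: []

After move 4 (0->2):
Peg 0: [6, 5]
Peg 1: [4, 3, 1]
Peg 2: [2]

After move 5 (2->0):
Peg 0: [6, 5, 2]
Peg 1: [4, 3, 1]
Peg 2: []

After move 6 (1->2):
Peg 0: [6, 5, 2]
Peg 1: [4, 3]
Peg 2: [1]

After move 7 (2->0):
Peg 0: [6, 5, 2, 1]
Peg 1: [4, 3]
Peg 2: []

Answer: Peg 0: [6, 5, 2, 1]
Peg 1: [4, 3]
Peg 2: []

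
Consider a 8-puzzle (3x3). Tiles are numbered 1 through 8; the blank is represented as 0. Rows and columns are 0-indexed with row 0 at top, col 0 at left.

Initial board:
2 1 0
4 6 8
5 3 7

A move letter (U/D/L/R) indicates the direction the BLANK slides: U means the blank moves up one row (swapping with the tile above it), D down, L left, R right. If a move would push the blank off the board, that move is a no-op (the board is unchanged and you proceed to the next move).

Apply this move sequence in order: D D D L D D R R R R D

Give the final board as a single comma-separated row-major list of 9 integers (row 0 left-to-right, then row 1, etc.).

After move 1 (D):
2 1 8
4 6 0
5 3 7

After move 2 (D):
2 1 8
4 6 7
5 3 0

After move 3 (D):
2 1 8
4 6 7
5 3 0

After move 4 (L):
2 1 8
4 6 7
5 0 3

After move 5 (D):
2 1 8
4 6 7
5 0 3

After move 6 (D):
2 1 8
4 6 7
5 0 3

After move 7 (R):
2 1 8
4 6 7
5 3 0

After move 8 (R):
2 1 8
4 6 7
5 3 0

After move 9 (R):
2 1 8
4 6 7
5 3 0

After move 10 (R):
2 1 8
4 6 7
5 3 0

After move 11 (D):
2 1 8
4 6 7
5 3 0

Answer: 2, 1, 8, 4, 6, 7, 5, 3, 0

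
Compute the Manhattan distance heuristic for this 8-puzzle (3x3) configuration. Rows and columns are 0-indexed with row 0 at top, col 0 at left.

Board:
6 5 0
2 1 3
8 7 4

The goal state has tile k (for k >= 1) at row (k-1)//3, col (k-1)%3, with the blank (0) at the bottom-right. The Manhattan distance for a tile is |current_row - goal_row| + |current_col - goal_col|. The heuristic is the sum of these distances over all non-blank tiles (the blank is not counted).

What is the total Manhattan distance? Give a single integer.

Answer: 14

Derivation:
Tile 6: (0,0)->(1,2) = 3
Tile 5: (0,1)->(1,1) = 1
Tile 2: (1,0)->(0,1) = 2
Tile 1: (1,1)->(0,0) = 2
Tile 3: (1,2)->(0,2) = 1
Tile 8: (2,0)->(2,1) = 1
Tile 7: (2,1)->(2,0) = 1
Tile 4: (2,2)->(1,0) = 3
Sum: 3 + 1 + 2 + 2 + 1 + 1 + 1 + 3 = 14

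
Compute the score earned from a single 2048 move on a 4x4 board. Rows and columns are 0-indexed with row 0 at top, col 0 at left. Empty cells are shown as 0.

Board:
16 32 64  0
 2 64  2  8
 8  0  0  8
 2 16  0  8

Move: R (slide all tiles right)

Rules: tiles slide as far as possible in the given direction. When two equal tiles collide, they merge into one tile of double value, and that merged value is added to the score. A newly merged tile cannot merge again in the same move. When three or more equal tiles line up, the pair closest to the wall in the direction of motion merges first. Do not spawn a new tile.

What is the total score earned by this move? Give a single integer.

Answer: 16

Derivation:
Slide right:
row 0: [16, 32, 64, 0] -> [0, 16, 32, 64]  score +0 (running 0)
row 1: [2, 64, 2, 8] -> [2, 64, 2, 8]  score +0 (running 0)
row 2: [8, 0, 0, 8] -> [0, 0, 0, 16]  score +16 (running 16)
row 3: [2, 16, 0, 8] -> [0, 2, 16, 8]  score +0 (running 16)
Board after move:
 0 16 32 64
 2 64  2  8
 0  0  0 16
 0  2 16  8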